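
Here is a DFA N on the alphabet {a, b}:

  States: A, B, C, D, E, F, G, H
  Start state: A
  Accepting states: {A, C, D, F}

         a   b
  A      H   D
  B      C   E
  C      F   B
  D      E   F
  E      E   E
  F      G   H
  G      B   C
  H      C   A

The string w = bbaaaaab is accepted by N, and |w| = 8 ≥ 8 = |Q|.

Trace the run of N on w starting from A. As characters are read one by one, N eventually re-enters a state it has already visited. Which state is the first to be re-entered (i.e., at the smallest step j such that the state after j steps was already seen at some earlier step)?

F

State sequence: A -b-> D -b-> F -a-> G -a-> B -a-> C -a-> F -a-> G -b-> C
First repeat at step 6: F was already visited.

The earliest repeat is at step j = 6: N is in F, which it already visited at step i = 2.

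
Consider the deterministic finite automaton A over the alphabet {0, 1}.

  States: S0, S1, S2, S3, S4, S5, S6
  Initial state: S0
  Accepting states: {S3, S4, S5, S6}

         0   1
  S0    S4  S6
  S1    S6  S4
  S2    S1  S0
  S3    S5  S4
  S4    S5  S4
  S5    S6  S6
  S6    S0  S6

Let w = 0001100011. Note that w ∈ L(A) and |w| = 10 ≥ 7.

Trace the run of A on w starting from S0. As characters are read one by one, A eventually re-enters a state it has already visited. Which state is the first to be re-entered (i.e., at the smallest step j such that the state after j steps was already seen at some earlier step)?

S6

Run of A on w = 0 0 0 1 1 0 0 0 1 1:
  step 0: S0  (start)
  step 1: S4  (read 0: S0→S4)
  step 2: S5  (read 0: S4→S5)
  step 3: S6  (read 0: S5→S6)
  step 4: S6  (read 1: S6→S6)   ← first repeat (S6 seen earlier)
  step 5: S6  (read 1: S6→S6)
  step 6: S0  (read 0: S6→S0)
  step 7: S4  (read 0: S0→S4)
  step 8: S5  (read 0: S4→S5)
  step 9: S6  (read 1: S5→S6)
  step 10: S6  (read 1: S6→S6)

The earliest repeat is at step j = 4: A is in S6, which it already visited at step i = 3.
Pumping length from the standard proof: p = 7 (the number of states). The repeated state found above gives |xy| = j ≤ 7 and |y| = j − i ≥ 1.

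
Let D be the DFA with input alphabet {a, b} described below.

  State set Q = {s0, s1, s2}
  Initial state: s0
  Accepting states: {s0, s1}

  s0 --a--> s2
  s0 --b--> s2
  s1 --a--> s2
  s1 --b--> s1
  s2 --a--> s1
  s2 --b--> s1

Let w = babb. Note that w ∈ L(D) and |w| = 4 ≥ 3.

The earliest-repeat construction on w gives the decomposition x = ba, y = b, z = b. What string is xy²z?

babbb

xy^2z = ba·b·b·b = babbb.
Reading y = b takes D from s1 back to s1, so after x·y·y the machine is still in s1, and z then leads to the accepting state s1. Hence babbb ∈ L(D).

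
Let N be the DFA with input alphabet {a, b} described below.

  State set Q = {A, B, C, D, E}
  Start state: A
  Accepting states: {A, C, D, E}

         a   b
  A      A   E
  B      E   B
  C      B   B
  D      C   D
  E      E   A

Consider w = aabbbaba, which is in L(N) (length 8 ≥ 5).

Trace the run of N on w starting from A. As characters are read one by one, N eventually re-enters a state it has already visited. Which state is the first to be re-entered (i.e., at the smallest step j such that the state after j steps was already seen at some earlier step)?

A

Run of N on w = a a b b b a b a:
  step 0: A  (start)
  step 1: A  (read a: A→A)   ← first repeat (A seen earlier)
  step 2: A  (read a: A→A)
  step 3: E  (read b: A→E)
  step 4: A  (read b: E→A)
  step 5: E  (read b: A→E)
  step 6: E  (read a: E→E)
  step 7: A  (read b: E→A)
  step 8: A  (read a: A→A)

The earliest repeat is at step j = 1: N is in A, which it already visited at step i = 0.
Pumping length from the standard proof: p = 5 (the number of states). The repeated state found above gives |xy| = j ≤ 5 and |y| = j − i ≥ 1.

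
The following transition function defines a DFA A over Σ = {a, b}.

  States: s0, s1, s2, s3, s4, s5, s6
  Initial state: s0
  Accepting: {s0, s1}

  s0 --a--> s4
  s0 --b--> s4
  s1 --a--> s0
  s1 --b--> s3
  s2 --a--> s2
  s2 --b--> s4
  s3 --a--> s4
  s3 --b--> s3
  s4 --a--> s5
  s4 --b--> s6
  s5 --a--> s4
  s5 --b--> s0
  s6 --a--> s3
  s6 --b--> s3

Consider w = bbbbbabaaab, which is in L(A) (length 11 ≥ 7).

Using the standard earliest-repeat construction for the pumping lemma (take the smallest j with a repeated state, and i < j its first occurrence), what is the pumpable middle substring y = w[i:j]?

b

State sequence: s0 -b-> s4 -b-> s6 -b-> s3 -b-> s3 -b-> s3 -a-> s4 -b-> s6 -a-> s3 -a-> s4 -a-> s5 -b-> s0
First repeat at step 4: s3 was already visited.

So i = 3, j = 4, giving x = w[0:3] = bbb, y = w[3:4] = b, z = w[4:11] = babaaab.
Check: |xy| = 4 ≤ 7 and |y| = 1 ≥ 1. Reading y takes A from s3 back to s3, so every xyⁱz is accepted.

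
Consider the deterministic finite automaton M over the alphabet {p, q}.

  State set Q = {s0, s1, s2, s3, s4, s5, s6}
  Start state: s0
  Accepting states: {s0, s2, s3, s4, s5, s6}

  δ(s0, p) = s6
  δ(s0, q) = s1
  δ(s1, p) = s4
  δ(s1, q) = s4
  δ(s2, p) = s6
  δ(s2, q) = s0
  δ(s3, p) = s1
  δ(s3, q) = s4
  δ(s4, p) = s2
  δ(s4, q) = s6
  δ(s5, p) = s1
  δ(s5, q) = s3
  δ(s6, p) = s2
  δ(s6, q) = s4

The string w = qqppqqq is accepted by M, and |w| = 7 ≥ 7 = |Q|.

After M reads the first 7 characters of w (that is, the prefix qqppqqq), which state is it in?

State sequence: s0 -q-> s1 -q-> s4 -p-> s2 -p-> s6 -q-> s4 -q-> s6 -q-> s4

After reading 7 characters, M is in state s4.
(This kind of state-tracing is the core of the pumping-lemma construction: with 7 states, pigeonhole forces a repeat within the first 7 steps.)

s4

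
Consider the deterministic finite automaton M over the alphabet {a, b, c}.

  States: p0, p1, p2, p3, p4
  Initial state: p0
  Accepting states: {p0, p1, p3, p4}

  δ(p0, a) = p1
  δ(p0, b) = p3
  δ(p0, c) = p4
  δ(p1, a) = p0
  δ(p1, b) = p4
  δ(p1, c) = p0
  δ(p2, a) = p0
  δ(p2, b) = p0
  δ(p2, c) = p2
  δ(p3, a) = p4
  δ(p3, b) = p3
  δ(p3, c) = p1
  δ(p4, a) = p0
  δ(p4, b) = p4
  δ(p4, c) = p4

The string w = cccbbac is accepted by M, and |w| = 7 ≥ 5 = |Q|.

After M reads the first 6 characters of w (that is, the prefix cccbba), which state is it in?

p0

State sequence: p0 -c-> p4 -c-> p4 -c-> p4 -b-> p4 -b-> p4 -a-> p0

After reading 6 characters, M is in state p0.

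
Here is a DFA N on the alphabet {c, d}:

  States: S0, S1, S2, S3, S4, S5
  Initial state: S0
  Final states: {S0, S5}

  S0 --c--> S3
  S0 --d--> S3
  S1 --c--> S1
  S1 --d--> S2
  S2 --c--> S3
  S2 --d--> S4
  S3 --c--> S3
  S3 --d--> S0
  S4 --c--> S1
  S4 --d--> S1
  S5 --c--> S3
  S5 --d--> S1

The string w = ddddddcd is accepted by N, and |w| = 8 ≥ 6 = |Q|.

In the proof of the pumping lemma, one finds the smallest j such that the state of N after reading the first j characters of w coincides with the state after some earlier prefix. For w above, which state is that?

Run of N on w = d d d d d d c d:
  step 0: S0  (start)
  step 1: S3  (read d: S0→S3)
  step 2: S0  (read d: S3→S0)   ← first repeat (S0 seen earlier)
  step 3: S3  (read d: S0→S3)
  step 4: S0  (read d: S3→S0)
  step 5: S3  (read d: S0→S3)
  step 6: S0  (read d: S3→S0)
  step 7: S3  (read c: S0→S3)
  step 8: S0  (read d: S3→S0)

The earliest repeat is at step j = 2: N is in S0, which it already visited at step i = 0.

S0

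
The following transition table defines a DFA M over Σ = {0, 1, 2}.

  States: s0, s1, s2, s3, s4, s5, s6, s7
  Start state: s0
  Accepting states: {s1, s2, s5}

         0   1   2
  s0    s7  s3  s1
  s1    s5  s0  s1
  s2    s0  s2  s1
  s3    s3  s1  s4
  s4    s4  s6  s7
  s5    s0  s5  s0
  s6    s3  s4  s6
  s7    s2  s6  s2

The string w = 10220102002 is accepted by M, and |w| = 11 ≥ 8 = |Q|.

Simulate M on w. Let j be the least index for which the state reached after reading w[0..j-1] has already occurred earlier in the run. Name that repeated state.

State sequence: s0 -1-> s3 -0-> s3 -2-> s4 -2-> s7 -0-> s2 -1-> s2 -0-> s0 -2-> s1 -0-> s5 -0-> s0 -2-> s1
First repeat at step 2: s3 was already visited.

The earliest repeat is at step j = 2: M is in s3, which it already visited at step i = 1.

s3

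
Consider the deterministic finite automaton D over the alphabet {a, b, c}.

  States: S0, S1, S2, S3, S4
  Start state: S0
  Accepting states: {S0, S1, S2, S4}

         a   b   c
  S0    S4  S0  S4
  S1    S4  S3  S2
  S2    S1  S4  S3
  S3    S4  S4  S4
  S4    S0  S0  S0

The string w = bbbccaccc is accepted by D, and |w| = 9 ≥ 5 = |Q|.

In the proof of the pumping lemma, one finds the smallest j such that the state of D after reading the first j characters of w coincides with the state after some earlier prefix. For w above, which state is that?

S0

Run of D on w = b b b c c a c c c:
  step 0: S0  (start)
  step 1: S0  (read b: S0→S0)   ← first repeat (S0 seen earlier)
  step 2: S0  (read b: S0→S0)
  step 3: S0  (read b: S0→S0)
  step 4: S4  (read c: S0→S4)
  step 5: S0  (read c: S4→S0)
  step 6: S4  (read a: S0→S4)
  step 7: S0  (read c: S4→S0)
  step 8: S4  (read c: S0→S4)
  step 9: S0  (read c: S4→S0)

The earliest repeat is at step j = 1: D is in S0, which it already visited at step i = 0.
The DFA has 5 states, so the proof of the pumping lemma guarantees a repeated state among the first 5+1 visited; the segment between the two visits is the pumpable y.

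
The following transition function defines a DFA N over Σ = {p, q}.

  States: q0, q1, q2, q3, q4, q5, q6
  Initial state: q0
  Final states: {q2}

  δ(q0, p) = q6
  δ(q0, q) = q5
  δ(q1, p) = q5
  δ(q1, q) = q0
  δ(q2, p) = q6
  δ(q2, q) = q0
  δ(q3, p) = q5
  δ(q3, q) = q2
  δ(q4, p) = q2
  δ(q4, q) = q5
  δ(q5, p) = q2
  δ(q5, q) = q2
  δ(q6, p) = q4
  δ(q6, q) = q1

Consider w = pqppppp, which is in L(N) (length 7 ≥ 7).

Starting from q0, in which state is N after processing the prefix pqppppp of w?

q2

State sequence: q0 -p-> q6 -q-> q1 -p-> q5 -p-> q2 -p-> q6 -p-> q4 -p-> q2

After reading 7 characters, N is in state q2.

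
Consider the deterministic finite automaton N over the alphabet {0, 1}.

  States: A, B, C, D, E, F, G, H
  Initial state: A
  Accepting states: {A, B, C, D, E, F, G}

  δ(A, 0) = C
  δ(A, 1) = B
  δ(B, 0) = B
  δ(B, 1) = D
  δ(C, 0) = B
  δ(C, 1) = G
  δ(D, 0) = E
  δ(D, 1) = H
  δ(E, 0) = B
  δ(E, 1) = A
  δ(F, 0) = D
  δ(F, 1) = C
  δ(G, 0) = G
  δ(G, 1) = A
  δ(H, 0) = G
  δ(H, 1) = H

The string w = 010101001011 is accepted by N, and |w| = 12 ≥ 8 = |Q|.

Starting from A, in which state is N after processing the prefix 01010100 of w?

G

Run of N on the first 8 characters of w = 0 1 0 1 0 1 0 0:
  step 0: A  (start)
  step 1: C  (read 0: A→C)
  step 2: G  (read 1: C→G)
  step 3: G  (read 0: G→G)
  step 4: A  (read 1: G→A)
  step 5: C  (read 0: A→C)
  step 6: G  (read 1: C→G)
  step 7: G  (read 0: G→G)
  step 8: G  (read 0: G→G)

After reading 8 characters, N is in state G.
(This kind of state-tracing is the core of the pumping-lemma construction: with 8 states, pigeonhole forces a repeat within the first 8 steps.)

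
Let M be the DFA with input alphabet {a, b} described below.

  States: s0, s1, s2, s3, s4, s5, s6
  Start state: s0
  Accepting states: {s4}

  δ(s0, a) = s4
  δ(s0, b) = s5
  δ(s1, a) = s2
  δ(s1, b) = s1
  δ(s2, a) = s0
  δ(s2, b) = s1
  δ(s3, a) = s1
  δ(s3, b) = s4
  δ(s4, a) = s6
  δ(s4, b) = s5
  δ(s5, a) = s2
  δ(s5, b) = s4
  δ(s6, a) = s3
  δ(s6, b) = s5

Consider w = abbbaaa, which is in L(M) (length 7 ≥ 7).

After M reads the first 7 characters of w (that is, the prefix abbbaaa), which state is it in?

State sequence: s0 -a-> s4 -b-> s5 -b-> s4 -b-> s5 -a-> s2 -a-> s0 -a-> s4

After reading 7 characters, M is in state s4.

s4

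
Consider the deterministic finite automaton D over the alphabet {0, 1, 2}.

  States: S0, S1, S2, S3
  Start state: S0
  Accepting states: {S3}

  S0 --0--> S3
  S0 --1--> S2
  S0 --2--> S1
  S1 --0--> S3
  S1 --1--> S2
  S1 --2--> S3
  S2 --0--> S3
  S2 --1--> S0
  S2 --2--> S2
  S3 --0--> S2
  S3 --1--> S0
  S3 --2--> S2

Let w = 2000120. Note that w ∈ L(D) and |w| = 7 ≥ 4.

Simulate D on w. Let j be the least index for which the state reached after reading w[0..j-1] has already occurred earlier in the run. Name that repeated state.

S3

Run of D on w = 2 0 0 0 1 2 0:
  step 0: S0  (start)
  step 1: S1  (read 2: S0→S1)
  step 2: S3  (read 0: S1→S3)
  step 3: S2  (read 0: S3→S2)
  step 4: S3  (read 0: S2→S3)   ← first repeat (S3 seen earlier)
  step 5: S0  (read 1: S3→S0)
  step 6: S1  (read 2: S0→S1)
  step 7: S3  (read 0: S1→S3)

The earliest repeat is at step j = 4: D is in S3, which it already visited at step i = 2.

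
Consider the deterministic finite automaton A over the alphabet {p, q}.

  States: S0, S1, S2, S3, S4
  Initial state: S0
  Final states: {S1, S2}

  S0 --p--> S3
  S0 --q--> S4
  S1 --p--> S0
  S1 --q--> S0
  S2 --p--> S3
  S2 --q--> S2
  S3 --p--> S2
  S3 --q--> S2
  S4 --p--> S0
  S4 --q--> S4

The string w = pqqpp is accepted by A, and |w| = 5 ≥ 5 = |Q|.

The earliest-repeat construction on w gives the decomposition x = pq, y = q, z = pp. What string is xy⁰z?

pqpp

xy⁰z = xz = pq·pp = pqpp.
Reading y = q takes A from S2 back to S2, so after x the machine is still in S2, and z then leads to the accepting state S2. Hence pqpp ∈ L(A).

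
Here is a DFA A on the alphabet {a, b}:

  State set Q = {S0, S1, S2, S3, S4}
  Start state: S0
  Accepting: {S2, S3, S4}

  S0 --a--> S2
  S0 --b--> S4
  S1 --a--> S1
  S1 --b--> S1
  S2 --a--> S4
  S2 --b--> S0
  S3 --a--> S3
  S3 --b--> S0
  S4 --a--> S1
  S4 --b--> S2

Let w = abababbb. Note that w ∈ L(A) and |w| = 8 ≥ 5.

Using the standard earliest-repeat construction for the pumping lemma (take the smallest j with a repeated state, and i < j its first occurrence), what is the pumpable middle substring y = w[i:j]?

Run of A on w = a b a b a b b b:
  step 0: S0  (start)
  step 1: S2  (read a: S0→S2)
  step 2: S0  (read b: S2→S0)   ← first repeat (S0 seen earlier)
  step 3: S2  (read a: S0→S2)
  step 4: S0  (read b: S2→S0)
  step 5: S2  (read a: S0→S2)
  step 6: S0  (read b: S2→S0)
  step 7: S4  (read b: S0→S4)
  step 8: S2  (read b: S4→S2)

So i = 0, j = 2, giving x = w[0:0] = ε, y = w[0:2] = ab, z = w[2:8] = ababbb.
Check: |xy| = 2 ≤ 5 and |y| = 2 ≥ 1. Reading y takes A from S0 back to S0, so every xyⁱz is accepted.

ab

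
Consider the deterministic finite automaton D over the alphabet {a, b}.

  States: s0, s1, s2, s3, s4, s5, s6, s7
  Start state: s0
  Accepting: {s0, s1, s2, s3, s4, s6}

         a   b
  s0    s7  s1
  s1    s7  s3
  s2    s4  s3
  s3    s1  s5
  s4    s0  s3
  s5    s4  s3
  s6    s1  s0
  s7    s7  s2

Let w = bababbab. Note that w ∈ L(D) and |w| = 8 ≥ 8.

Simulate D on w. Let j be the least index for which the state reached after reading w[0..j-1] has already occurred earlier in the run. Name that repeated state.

s4

State sequence: s0 -b-> s1 -a-> s7 -b-> s2 -a-> s4 -b-> s3 -b-> s5 -a-> s4 -b-> s3
First repeat at step 7: s4 was already visited.

The earliest repeat is at step j = 7: D is in s4, which it already visited at step i = 4.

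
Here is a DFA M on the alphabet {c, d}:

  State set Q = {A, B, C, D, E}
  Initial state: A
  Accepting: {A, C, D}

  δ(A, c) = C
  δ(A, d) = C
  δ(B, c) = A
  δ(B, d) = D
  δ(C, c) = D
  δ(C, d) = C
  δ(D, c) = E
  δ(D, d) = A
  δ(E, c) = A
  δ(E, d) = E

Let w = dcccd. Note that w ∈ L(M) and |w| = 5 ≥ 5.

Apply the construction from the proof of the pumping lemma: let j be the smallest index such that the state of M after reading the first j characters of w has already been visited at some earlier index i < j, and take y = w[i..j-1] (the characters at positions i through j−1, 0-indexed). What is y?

State sequence: A -d-> C -c-> D -c-> E -c-> A -d-> C
First repeat at step 4: A was already visited.

So i = 0, j = 4, giving x = w[0:0] = ε, y = w[0:4] = dccc, z = w[4:5] = d.
Check: |xy| = 4 ≤ 5 and |y| = 4 ≥ 1. Reading y takes M from A back to A, so every xyⁱz is accepted.

dccc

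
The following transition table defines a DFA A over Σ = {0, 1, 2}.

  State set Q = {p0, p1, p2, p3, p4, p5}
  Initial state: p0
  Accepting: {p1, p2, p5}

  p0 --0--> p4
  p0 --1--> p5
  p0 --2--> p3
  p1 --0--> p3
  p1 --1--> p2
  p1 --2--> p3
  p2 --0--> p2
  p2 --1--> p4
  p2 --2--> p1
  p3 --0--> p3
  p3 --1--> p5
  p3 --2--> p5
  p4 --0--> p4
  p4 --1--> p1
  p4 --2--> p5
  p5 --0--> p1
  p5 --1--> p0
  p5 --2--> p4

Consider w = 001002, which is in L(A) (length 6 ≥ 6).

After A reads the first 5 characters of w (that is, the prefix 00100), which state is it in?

p3

Run of A on the first 5 characters of w = 0 0 1 0 0:
  step 0: p0  (start)
  step 1: p4  (read 0: p0→p4)
  step 2: p4  (read 0: p4→p4)
  step 3: p1  (read 1: p4→p1)
  step 4: p3  (read 0: p1→p3)
  step 5: p3  (read 0: p3→p3)

After reading 5 characters, A is in state p3.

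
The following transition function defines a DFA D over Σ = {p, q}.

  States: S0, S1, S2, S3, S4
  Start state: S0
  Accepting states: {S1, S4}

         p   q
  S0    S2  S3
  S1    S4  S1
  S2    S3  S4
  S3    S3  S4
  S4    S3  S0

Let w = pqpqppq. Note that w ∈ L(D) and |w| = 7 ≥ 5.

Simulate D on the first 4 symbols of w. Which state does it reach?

S4

Run of D on the first 4 characters of w = p q p q:
  step 0: S0  (start)
  step 1: S2  (read p: S0→S2)
  step 2: S4  (read q: S2→S4)
  step 3: S3  (read p: S4→S3)
  step 4: S4  (read q: S3→S4)

After reading 4 characters, D is in state S4.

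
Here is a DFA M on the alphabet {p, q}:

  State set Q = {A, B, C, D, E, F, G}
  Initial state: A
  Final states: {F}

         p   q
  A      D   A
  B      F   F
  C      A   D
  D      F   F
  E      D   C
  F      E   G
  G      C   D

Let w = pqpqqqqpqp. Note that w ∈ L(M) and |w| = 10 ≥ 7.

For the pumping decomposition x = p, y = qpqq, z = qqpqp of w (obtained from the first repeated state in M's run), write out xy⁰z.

pqqpqp

xy⁰z = xz = p·qqpqp = pqqpqp.
Reading y = qpqq takes M from D back to D, so after x the machine is still in D, and z then leads to the accepting state F. Hence pqqpqp ∈ L(M).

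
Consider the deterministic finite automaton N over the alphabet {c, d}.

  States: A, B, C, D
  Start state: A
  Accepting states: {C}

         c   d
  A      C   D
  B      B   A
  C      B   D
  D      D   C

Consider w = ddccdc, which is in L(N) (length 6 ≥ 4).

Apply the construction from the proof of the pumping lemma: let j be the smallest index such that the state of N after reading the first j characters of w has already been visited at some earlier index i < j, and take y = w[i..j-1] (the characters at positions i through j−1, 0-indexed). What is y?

c

State sequence: A -d-> D -d-> C -c-> B -c-> B -d-> A -c-> C
First repeat at step 4: B was already visited.

So i = 3, j = 4, giving x = w[0:3] = ddc, y = w[3:4] = c, z = w[4:6] = dc.
Check: |xy| = 4 ≤ 4 and |y| = 1 ≥ 1. Reading y takes N from B back to B, so every xyⁱz is accepted.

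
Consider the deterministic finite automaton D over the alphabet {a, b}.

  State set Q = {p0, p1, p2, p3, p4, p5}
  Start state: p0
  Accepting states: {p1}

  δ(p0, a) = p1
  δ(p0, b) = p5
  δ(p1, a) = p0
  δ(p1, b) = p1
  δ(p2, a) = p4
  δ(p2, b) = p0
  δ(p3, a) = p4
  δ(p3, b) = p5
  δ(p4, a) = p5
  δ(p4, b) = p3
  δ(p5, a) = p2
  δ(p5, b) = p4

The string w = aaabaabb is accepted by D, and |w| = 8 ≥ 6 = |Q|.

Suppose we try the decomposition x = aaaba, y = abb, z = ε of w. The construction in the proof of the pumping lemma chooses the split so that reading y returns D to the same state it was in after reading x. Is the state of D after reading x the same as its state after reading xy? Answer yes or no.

Run of D on the first 8 characters of w = a a a b a a b b:
  step 0: p0  (start)
  step 1: p1  (read a: p0→p1)
  step 2: p0  (read a: p1→p0)
  step 3: p1  (read a: p0→p1)
  step 4: p1  (read b: p1→p1)
  step 5: p0  (read a: p1→p0)
  step 6: p1  (read a: p0→p1)
  step 7: p1  (read b: p1→p1)
  step 8: p1  (read b: p1→p1)

After x (step 5): p0. After xy (step 8): p1.
They differ (p0 ≠ p1), so y is not a cycle from the state after x; this split is not the one the pumping-lemma construction produces, and pumping y need not keep the string in L(D).

no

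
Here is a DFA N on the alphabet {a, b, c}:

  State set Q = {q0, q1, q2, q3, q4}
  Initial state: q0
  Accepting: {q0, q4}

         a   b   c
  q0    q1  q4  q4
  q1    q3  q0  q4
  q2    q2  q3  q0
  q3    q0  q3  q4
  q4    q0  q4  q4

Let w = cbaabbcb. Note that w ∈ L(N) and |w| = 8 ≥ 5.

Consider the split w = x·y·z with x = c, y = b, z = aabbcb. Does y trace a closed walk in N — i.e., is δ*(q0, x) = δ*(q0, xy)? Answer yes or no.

Run of N on the first 2 characters of w = c b:
  step 0: q0  (start)
  step 1: q4  (read c: q0→q4)
  step 2: q4  (read b: q4→q4)

After x (step 1): q4. After xy (step 2): q4.
They match, so y = b drives N around a cycle from q4 back to itself; pumping y any number of times keeps N in q4 before reading z, and xyⁱz ∈ L(N) for every i ≥ 0.

yes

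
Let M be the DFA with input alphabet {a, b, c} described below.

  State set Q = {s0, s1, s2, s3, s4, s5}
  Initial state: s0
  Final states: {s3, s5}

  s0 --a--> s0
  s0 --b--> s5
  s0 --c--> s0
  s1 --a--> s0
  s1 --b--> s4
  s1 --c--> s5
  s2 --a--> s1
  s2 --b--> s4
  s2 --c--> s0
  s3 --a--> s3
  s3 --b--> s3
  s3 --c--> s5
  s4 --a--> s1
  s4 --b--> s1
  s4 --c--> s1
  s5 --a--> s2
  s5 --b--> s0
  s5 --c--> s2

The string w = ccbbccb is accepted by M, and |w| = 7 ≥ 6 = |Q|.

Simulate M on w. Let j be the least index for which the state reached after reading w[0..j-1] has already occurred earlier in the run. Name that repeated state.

Run of M on w = c c b b c c b:
  step 0: s0  (start)
  step 1: s0  (read c: s0→s0)   ← first repeat (s0 seen earlier)
  step 2: s0  (read c: s0→s0)
  step 3: s5  (read b: s0→s5)
  step 4: s0  (read b: s5→s0)
  step 5: s0  (read c: s0→s0)
  step 6: s0  (read c: s0→s0)
  step 7: s5  (read b: s0→s5)

The earliest repeat is at step j = 1: M is in s0, which it already visited at step i = 0.

s0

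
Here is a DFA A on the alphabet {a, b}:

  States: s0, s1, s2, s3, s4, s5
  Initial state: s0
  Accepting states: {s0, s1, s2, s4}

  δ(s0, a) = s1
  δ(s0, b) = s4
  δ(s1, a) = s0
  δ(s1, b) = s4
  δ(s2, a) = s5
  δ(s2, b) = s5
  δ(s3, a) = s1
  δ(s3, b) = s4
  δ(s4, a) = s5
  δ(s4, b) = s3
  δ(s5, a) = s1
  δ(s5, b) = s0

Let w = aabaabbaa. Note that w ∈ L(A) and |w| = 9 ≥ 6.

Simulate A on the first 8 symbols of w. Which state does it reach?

s1

Run of A on the first 8 characters of w = a a b a a b b a:
  step 0: s0  (start)
  step 1: s1  (read a: s0→s1)
  step 2: s0  (read a: s1→s0)
  step 3: s4  (read b: s0→s4)
  step 4: s5  (read a: s4→s5)
  step 5: s1  (read a: s5→s1)
  step 6: s4  (read b: s1→s4)
  step 7: s3  (read b: s4→s3)
  step 8: s1  (read a: s3→s1)

After reading 8 characters, A is in state s1.
(This kind of state-tracing is the core of the pumping-lemma construction: with 6 states, pigeonhole forces a repeat within the first 6 steps.)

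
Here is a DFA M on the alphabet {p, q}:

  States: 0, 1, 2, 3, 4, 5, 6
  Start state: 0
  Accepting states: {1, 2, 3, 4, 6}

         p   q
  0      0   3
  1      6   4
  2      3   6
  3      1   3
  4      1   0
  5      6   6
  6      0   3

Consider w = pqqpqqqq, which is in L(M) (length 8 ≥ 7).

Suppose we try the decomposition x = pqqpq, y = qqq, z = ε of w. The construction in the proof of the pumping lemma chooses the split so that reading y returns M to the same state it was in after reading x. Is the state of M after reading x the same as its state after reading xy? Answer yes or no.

Run of M on the first 8 characters of w = p q q p q q q q:
  step 0: 0  (start)
  step 1: 0  (read p: 0→0)
  step 2: 3  (read q: 0→3)
  step 3: 3  (read q: 3→3)
  step 4: 1  (read p: 3→1)
  step 5: 4  (read q: 1→4)
  step 6: 0  (read q: 4→0)
  step 7: 3  (read q: 0→3)
  step 8: 3  (read q: 3→3)

After x (step 5): 4. After xy (step 8): 3.
They differ (4 ≠ 3), so y is not a cycle from the state after x; this split is not the one the pumping-lemma construction produces, and pumping y need not keep the string in L(M).

no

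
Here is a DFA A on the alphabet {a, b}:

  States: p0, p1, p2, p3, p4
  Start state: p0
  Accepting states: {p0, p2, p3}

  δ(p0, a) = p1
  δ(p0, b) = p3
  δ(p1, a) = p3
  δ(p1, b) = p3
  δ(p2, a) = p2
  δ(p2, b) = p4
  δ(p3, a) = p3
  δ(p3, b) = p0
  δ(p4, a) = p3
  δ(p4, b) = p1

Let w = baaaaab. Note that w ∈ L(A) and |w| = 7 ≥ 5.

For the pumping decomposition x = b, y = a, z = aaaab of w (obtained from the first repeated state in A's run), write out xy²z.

xy^2z = b·a·a·aaaab = baaaaaab.
Reading y = a takes A from p3 back to p3, so after x·y·y the machine is still in p3, and z then leads to the accepting state p0. Hence baaaaaab ∈ L(A).

baaaaaab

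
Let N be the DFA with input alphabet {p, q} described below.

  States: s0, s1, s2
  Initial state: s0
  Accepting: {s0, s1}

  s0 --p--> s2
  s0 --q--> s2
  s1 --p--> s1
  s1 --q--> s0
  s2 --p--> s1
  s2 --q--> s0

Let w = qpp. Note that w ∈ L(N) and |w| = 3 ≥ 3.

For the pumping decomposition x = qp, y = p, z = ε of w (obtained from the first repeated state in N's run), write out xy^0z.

qp

xy⁰z = xz = qp·ε = qp.
Reading y = p takes N from s1 back to s1, so after x the machine is still in s1, and z then leads to the accepting state s1. Hence qp ∈ L(N).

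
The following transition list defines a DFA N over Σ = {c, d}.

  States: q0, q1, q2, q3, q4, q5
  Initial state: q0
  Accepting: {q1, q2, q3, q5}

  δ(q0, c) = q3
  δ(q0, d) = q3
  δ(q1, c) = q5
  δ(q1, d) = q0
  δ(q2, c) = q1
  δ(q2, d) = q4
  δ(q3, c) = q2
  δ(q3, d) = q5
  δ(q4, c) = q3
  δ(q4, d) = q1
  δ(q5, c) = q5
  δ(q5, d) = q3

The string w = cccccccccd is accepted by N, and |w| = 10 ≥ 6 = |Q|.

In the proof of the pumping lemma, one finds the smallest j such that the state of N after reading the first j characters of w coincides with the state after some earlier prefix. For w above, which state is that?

State sequence: q0 -c-> q3 -c-> q2 -c-> q1 -c-> q5 -c-> q5 -c-> q5 -c-> q5 -c-> q5 -c-> q5 -d-> q3
First repeat at step 5: q5 was already visited.

The earliest repeat is at step j = 5: N is in q5, which it already visited at step i = 4.
Since N has 6 states, any run of length ≥ 6 visits 6+1 states, so by pigeonhole some state repeats within the first 6 steps — that repeat gives the pumpable loop.

q5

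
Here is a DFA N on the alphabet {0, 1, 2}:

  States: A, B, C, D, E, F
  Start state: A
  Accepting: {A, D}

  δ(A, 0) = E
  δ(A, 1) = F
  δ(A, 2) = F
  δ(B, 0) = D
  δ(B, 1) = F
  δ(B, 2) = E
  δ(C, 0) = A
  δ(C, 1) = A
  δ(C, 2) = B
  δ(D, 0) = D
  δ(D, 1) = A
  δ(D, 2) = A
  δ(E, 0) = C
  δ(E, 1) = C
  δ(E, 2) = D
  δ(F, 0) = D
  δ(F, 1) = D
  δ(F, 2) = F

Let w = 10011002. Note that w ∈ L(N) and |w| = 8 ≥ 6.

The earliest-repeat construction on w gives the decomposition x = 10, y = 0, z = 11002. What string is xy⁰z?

1011002

xy⁰z = xz = 10·11002 = 1011002.
Reading y = 0 takes N from D back to D, so after x the machine is still in D, and z then leads to the accepting state A. Hence 1011002 ∈ L(N).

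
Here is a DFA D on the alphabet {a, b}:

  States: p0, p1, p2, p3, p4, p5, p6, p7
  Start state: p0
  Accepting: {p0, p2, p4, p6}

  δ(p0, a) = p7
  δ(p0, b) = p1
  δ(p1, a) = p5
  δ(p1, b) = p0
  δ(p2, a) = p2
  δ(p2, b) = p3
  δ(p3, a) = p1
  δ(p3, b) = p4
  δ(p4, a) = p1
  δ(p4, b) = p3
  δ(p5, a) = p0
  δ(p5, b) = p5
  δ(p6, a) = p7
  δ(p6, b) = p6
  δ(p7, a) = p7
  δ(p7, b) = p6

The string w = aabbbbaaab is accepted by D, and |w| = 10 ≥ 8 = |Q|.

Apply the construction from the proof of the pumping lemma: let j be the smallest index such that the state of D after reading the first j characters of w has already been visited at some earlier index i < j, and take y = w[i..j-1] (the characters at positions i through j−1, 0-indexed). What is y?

Run of D on w = a a b b b b a a a b:
  step 0: p0  (start)
  step 1: p7  (read a: p0→p7)
  step 2: p7  (read a: p7→p7)   ← first repeat (p7 seen earlier)
  step 3: p6  (read b: p7→p6)
  step 4: p6  (read b: p6→p6)
  step 5: p6  (read b: p6→p6)
  step 6: p6  (read b: p6→p6)
  step 7: p7  (read a: p6→p7)
  step 8: p7  (read a: p7→p7)
  step 9: p7  (read a: p7→p7)
  step 10: p6  (read b: p7→p6)

So i = 1, j = 2, giving x = w[0:1] = a, y = w[1:2] = a, z = w[2:10] = bbbbaaab.
Check: |xy| = 2 ≤ 8 and |y| = 1 ≥ 1. Reading y takes D from p7 back to p7, so every xyⁱz is accepted.

a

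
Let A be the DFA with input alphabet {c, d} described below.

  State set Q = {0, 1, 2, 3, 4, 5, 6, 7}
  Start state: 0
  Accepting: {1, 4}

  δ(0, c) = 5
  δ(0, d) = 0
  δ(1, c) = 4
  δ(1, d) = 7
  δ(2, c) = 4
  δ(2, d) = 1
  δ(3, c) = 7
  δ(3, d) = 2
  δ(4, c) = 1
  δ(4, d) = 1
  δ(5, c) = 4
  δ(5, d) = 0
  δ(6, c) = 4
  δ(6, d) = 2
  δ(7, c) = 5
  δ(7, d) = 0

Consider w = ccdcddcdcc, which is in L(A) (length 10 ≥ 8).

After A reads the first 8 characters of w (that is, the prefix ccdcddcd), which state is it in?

0

State sequence: 0 -c-> 5 -c-> 4 -d-> 1 -c-> 4 -d-> 1 -d-> 7 -c-> 5 -d-> 0

After reading 8 characters, A is in state 0.
(This kind of state-tracing is the core of the pumping-lemma construction: with 8 states, pigeonhole forces a repeat within the first 8 steps.)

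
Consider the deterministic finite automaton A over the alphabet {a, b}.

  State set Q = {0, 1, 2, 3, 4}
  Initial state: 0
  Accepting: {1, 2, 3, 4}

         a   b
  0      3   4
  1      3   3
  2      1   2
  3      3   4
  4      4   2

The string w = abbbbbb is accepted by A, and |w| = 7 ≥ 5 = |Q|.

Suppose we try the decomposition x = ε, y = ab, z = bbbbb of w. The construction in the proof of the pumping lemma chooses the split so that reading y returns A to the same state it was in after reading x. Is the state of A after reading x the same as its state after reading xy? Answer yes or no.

Run of A on the first 2 characters of w = a b:
  step 0: 0  (start)
  step 1: 3  (read a: 0→3)
  step 2: 4  (read b: 3→4)

After x (step 0): 0. After xy (step 2): 4.
They differ (0 ≠ 4), so y is not a cycle from the state after x; this split is not the one the pumping-lemma construction produces, and pumping y need not keep the string in L(A).

no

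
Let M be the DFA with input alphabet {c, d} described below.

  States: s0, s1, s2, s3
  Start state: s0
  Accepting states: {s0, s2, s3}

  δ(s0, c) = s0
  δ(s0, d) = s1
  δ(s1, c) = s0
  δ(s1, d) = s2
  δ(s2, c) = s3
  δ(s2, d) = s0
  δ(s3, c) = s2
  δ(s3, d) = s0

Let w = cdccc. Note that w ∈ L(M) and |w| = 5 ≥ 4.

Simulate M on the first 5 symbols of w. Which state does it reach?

s0

State sequence: s0 -c-> s0 -d-> s1 -c-> s0 -c-> s0 -c-> s0

After reading 5 characters, M is in state s0.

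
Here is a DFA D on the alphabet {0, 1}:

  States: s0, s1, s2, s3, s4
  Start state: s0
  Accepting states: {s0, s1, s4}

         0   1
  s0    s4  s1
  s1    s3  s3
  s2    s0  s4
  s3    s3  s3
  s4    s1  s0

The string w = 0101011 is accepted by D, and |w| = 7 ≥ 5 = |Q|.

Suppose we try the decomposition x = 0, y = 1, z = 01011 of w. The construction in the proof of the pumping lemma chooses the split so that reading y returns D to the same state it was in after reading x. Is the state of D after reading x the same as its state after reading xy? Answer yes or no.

no

Run of D on the first 2 characters of w = 0 1:
  step 0: s0  (start)
  step 1: s4  (read 0: s0→s4)
  step 2: s0  (read 1: s4→s0)

After x (step 1): s4. After xy (step 2): s0.
They differ (s4 ≠ s0), so y is not a cycle from the state after x; this split is not the one the pumping-lemma construction produces, and pumping y need not keep the string in L(D).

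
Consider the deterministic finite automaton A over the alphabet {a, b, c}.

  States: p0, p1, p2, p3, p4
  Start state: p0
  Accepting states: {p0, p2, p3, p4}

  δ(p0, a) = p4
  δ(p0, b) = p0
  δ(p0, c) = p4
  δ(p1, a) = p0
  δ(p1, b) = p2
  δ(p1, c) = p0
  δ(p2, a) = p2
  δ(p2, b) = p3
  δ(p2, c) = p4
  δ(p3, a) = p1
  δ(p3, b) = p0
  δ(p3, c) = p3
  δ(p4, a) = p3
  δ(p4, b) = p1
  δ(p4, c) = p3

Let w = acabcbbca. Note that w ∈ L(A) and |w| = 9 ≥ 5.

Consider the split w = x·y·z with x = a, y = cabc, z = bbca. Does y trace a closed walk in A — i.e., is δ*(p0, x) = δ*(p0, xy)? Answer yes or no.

State sequence: p0 -a-> p4 -c-> p3 -a-> p1 -b-> p2 -c-> p4

After x (step 1): p4. After xy (step 5): p4.
They match, so y = cabc drives A around a cycle from p4 back to itself; pumping y any number of times keeps A in p4 before reading z, and xyⁱz ∈ L(A) for every i ≥ 0.

yes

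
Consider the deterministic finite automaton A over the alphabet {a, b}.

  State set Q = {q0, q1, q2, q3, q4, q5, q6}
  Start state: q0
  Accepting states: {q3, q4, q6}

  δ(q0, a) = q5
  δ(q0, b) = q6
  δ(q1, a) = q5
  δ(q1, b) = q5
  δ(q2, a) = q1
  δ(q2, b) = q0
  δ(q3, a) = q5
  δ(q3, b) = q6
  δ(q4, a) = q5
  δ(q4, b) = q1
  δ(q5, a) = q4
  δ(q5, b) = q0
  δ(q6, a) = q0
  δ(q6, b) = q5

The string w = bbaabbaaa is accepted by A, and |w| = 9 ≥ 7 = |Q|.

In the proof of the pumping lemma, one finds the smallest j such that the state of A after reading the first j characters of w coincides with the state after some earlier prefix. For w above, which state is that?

q5

State sequence: q0 -b-> q6 -b-> q5 -a-> q4 -a-> q5 -b-> q0 -b-> q6 -a-> q0 -a-> q5 -a-> q4
First repeat at step 4: q5 was already visited.

The earliest repeat is at step j = 4: A is in q5, which it already visited at step i = 2.
The DFA has 7 states, so the proof of the pumping lemma guarantees a repeated state among the first 7+1 visited; the segment between the two visits is the pumpable y.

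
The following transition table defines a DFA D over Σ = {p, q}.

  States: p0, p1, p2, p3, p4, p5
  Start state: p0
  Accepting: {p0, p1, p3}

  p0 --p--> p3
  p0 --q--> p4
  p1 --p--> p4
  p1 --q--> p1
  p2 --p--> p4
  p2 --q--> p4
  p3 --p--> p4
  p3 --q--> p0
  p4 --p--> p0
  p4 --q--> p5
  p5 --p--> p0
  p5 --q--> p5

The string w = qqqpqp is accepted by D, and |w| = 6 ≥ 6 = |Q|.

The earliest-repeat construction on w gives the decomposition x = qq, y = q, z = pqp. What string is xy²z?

qqqqpqp

xy^2z = qq·q·q·pqp = qqqqpqp.
Reading y = q takes D from p5 back to p5, so after x·y·y the machine is still in p5, and z then leads to the accepting state p0. Hence qqqqpqp ∈ L(D).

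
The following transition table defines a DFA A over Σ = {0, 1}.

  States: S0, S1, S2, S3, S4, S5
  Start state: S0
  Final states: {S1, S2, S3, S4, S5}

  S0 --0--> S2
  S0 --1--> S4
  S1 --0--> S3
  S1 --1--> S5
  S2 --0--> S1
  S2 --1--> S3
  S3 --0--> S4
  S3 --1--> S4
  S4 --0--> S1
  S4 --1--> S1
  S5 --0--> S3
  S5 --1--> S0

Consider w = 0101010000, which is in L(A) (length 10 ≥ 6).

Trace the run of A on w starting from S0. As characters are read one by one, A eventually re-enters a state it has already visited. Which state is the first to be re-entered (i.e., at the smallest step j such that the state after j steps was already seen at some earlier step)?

State sequence: S0 -0-> S2 -1-> S3 -0-> S4 -1-> S1 -0-> S3 -1-> S4 -0-> S1 -0-> S3 -0-> S4 -0-> S1
First repeat at step 5: S3 was already visited.

The earliest repeat is at step j = 5: A is in S3, which it already visited at step i = 2.
The DFA has 6 states, so the proof of the pumping lemma guarantees a repeated state among the first 6+1 visited; the segment between the two visits is the pumpable y.

S3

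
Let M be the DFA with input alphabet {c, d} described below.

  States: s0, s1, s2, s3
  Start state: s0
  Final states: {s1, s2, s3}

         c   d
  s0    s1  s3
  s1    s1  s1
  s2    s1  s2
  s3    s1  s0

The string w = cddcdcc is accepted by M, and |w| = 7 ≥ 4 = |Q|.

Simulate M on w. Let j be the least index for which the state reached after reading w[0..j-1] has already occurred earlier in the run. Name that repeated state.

Run of M on w = c d d c d c c:
  step 0: s0  (start)
  step 1: s1  (read c: s0→s1)
  step 2: s1  (read d: s1→s1)   ← first repeat (s1 seen earlier)
  step 3: s1  (read d: s1→s1)
  step 4: s1  (read c: s1→s1)
  step 5: s1  (read d: s1→s1)
  step 6: s1  (read c: s1→s1)
  step 7: s1  (read c: s1→s1)

The earliest repeat is at step j = 2: M is in s1, which it already visited at step i = 1.
With |Q| = 4, pigeonhole forces a state repeat no later than step 4; the substring read between the first and second visits to that state can be pumped.

s1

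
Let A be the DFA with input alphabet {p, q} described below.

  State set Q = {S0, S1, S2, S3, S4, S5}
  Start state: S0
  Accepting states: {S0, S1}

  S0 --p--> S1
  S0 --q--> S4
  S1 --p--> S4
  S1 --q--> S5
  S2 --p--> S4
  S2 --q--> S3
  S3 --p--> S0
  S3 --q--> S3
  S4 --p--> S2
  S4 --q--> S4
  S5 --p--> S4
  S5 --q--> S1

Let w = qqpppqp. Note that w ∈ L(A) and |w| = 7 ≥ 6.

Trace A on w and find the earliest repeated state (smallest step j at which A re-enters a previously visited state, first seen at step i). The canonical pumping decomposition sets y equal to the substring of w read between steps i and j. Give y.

q

State sequence: S0 -q-> S4 -q-> S4 -p-> S2 -p-> S4 -p-> S2 -q-> S3 -p-> S0
First repeat at step 2: S4 was already visited.

So i = 1, j = 2, giving x = w[0:1] = q, y = w[1:2] = q, z = w[2:7] = pppqp.
Check: |xy| = 2 ≤ 6 and |y| = 1 ≥ 1. Reading y takes A from S4 back to S4, so every xyⁱz is accepted.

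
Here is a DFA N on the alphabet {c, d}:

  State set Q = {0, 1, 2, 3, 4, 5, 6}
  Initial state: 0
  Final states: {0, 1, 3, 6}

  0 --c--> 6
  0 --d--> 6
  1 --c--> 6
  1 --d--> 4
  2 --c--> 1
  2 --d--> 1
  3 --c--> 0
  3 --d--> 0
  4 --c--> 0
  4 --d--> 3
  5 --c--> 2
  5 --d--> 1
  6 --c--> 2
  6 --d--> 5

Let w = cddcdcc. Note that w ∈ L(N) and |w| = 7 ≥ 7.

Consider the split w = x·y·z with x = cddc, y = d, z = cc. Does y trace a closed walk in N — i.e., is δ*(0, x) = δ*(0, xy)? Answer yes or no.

Run of N on the first 5 characters of w = c d d c d:
  step 0: 0  (start)
  step 1: 6  (read c: 0→6)
  step 2: 5  (read d: 6→5)
  step 3: 1  (read d: 5→1)
  step 4: 6  (read c: 1→6)
  step 5: 5  (read d: 6→5)

After x (step 4): 6. After xy (step 5): 5.
They differ (6 ≠ 5), so y is not a cycle from the state after x; this split is not the one the pumping-lemma construction produces, and pumping y need not keep the string in L(N).

no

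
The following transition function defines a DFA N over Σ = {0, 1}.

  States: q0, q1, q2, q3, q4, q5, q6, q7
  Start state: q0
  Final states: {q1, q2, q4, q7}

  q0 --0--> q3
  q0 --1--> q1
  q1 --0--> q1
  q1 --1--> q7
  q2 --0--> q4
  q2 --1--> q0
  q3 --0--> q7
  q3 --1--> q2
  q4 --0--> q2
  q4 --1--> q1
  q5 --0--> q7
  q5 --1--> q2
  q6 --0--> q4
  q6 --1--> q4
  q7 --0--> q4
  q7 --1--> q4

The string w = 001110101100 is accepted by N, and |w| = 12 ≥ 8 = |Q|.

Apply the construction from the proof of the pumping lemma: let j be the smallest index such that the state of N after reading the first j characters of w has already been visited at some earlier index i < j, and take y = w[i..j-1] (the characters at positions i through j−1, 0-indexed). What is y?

Run of N on w = 0 0 1 1 1 0 1 0 1 1 0 0:
  step 0: q0  (start)
  step 1: q3  (read 0: q0→q3)
  step 2: q7  (read 0: q3→q7)
  step 3: q4  (read 1: q7→q4)
  step 4: q1  (read 1: q4→q1)
  step 5: q7  (read 1: q1→q7)   ← first repeat (q7 seen earlier)
  step 6: q4  (read 0: q7→q4)
  step 7: q1  (read 1: q4→q1)
  step 8: q1  (read 0: q1→q1)
  step 9: q7  (read 1: q1→q7)
  step 10: q4  (read 1: q7→q4)
  step 11: q2  (read 0: q4→q2)
  step 12: q4  (read 0: q2→q4)

So i = 2, j = 5, giving x = w[0:2] = 00, y = w[2:5] = 111, z = w[5:12] = 0101100.
Check: |xy| = 5 ≤ 8 and |y| = 3 ≥ 1. Reading y takes N from q7 back to q7, so every xyⁱz is accepted.

111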